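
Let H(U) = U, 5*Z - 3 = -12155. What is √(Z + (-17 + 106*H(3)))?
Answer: 39*I*√35/5 ≈ 46.145*I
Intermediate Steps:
Z = -12152/5 (Z = ⅗ + (⅕)*(-12155) = ⅗ - 2431 = -12152/5 ≈ -2430.4)
√(Z + (-17 + 106*H(3))) = √(-12152/5 + (-17 + 106*3)) = √(-12152/5 + (-17 + 318)) = √(-12152/5 + 301) = √(-10647/5) = 39*I*√35/5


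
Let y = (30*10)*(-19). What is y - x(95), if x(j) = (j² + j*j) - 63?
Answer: -23687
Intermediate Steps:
y = -5700 (y = 300*(-19) = -5700)
x(j) = -63 + 2*j² (x(j) = (j² + j²) - 63 = 2*j² - 63 = -63 + 2*j²)
y - x(95) = -5700 - (-63 + 2*95²) = -5700 - (-63 + 2*9025) = -5700 - (-63 + 18050) = -5700 - 1*17987 = -5700 - 17987 = -23687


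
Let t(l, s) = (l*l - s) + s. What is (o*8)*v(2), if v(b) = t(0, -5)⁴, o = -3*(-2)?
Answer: 0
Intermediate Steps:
t(l, s) = l² (t(l, s) = (l² - s) + s = l²)
o = 6 (o = -1*(-6) = 6)
v(b) = 0 (v(b) = (0²)⁴ = 0⁴ = 0)
(o*8)*v(2) = (6*8)*0 = 48*0 = 0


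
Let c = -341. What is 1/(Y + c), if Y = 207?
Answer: -1/134 ≈ -0.0074627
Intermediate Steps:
1/(Y + c) = 1/(207 - 341) = 1/(-134) = -1/134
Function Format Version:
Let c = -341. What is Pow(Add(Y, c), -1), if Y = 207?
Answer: Rational(-1, 134) ≈ -0.0074627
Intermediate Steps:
Pow(Add(Y, c), -1) = Pow(Add(207, -341), -1) = Pow(-134, -1) = Rational(-1, 134)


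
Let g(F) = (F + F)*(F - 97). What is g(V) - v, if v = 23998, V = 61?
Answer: -28390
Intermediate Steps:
g(F) = 2*F*(-97 + F) (g(F) = (2*F)*(-97 + F) = 2*F*(-97 + F))
g(V) - v = 2*61*(-97 + 61) - 1*23998 = 2*61*(-36) - 23998 = -4392 - 23998 = -28390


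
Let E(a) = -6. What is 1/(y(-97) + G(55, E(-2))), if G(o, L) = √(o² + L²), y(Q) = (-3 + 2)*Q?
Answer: 97/6348 - √3061/6348 ≈ 0.0065649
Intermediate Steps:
y(Q) = -Q
G(o, L) = √(L² + o²)
1/(y(-97) + G(55, E(-2))) = 1/(-1*(-97) + √((-6)² + 55²)) = 1/(97 + √(36 + 3025)) = 1/(97 + √3061)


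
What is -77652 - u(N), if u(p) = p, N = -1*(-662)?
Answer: -78314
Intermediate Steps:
N = 662
-77652 - u(N) = -77652 - 1*662 = -77652 - 662 = -78314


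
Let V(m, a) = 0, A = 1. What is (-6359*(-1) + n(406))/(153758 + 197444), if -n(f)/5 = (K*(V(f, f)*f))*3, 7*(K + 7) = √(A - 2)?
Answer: 6359/351202 ≈ 0.018106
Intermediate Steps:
K = -7 + I/7 (K = -7 + √(1 - 2)/7 = -7 + √(-1)/7 = -7 + I/7 ≈ -7.0 + 0.14286*I)
n(f) = 0 (n(f) = -5*(-7 + I/7)*(0*f)*3 = -5*(-7 + I/7)*0*3 = -0*3 = -5*0 = 0)
(-6359*(-1) + n(406))/(153758 + 197444) = (-6359*(-1) + 0)/(153758 + 197444) = (6359 + 0)/351202 = 6359*(1/351202) = 6359/351202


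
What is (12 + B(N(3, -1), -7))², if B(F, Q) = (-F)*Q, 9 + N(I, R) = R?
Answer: 3364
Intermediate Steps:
N(I, R) = -9 + R
B(F, Q) = -F*Q
(12 + B(N(3, -1), -7))² = (12 - 1*(-9 - 1)*(-7))² = (12 - 1*(-10)*(-7))² = (12 - 70)² = (-58)² = 3364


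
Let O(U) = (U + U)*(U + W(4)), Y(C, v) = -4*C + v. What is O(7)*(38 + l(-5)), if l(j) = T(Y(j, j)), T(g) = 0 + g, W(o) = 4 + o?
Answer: 11130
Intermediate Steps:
Y(C, v) = v - 4*C
O(U) = 2*U*(8 + U) (O(U) = (U + U)*(U + (4 + 4)) = (2*U)*(U + 8) = (2*U)*(8 + U) = 2*U*(8 + U))
T(g) = g
l(j) = -3*j (l(j) = j - 4*j = -3*j)
O(7)*(38 + l(-5)) = (2*7*(8 + 7))*(38 - 3*(-5)) = (2*7*15)*(38 + 15) = 210*53 = 11130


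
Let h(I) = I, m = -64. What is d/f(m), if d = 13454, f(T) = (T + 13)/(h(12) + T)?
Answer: 699608/51 ≈ 13718.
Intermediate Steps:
f(T) = (13 + T)/(12 + T) (f(T) = (T + 13)/(12 + T) = (13 + T)/(12 + T))
d/f(m) = 13454/(((13 - 64)/(12 - 64))) = 13454/((-51/(-52))) = 13454/((-1/52*(-51))) = 13454/(51/52) = 13454*(52/51) = 699608/51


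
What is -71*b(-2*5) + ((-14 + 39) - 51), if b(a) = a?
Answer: 684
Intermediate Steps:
-71*b(-2*5) + ((-14 + 39) - 51) = -(-142)*5 + ((-14 + 39) - 51) = -71*(-10) + (25 - 51) = 710 - 26 = 684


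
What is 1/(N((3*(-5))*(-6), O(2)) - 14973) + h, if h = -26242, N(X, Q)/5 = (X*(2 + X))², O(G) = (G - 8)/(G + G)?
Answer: -8995154742533/342777027 ≈ -26242.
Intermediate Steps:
O(G) = (-8 + G)/(2*G) (O(G) = (-8 + G)/((2*G)) = (-8 + G)*(1/(2*G)) = (-8 + G)/(2*G))
N(X, Q) = 5*X²*(2 + X)² (N(X, Q) = 5*(X*(2 + X))² = 5*(X²*(2 + X)²) = 5*X²*(2 + X)²)
1/(N((3*(-5))*(-6), O(2)) - 14973) + h = 1/(5*((3*(-5))*(-6))²*(2 + (3*(-5))*(-6))² - 14973) - 26242 = 1/(5*(-15*(-6))²*(2 - 15*(-6))² - 14973) - 26242 = 1/(5*90²*(2 + 90)² - 14973) - 26242 = 1/(5*8100*92² - 14973) - 26242 = 1/(5*8100*8464 - 14973) - 26242 = 1/(342792000 - 14973) - 26242 = 1/342777027 - 26242 = -8995154742533/342777027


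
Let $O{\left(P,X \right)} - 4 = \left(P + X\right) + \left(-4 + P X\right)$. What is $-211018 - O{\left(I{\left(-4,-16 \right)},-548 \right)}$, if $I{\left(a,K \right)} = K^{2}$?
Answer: $-70438$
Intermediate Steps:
$O{\left(P,X \right)} = P + X + P X$ ($O{\left(P,X \right)} = 4 + \left(\left(P + X\right) + \left(-4 + P X\right)\right) = 4 + \left(-4 + P + X + P X\right) = P + X + P X$)
$-211018 - O{\left(I{\left(-4,-16 \right)},-548 \right)} = -211018 - \left(\left(-16\right)^{2} - 548 + \left(-16\right)^{2} \left(-548\right)\right) = -211018 - \left(256 - 548 + 256 \left(-548\right)\right) = -211018 - \left(256 - 548 - 140288\right) = -211018 - -140580 = -211018 + 140580 = -70438$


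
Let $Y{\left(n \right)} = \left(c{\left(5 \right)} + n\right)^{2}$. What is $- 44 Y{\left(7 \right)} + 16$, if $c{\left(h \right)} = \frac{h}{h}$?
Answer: $-2800$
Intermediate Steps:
$c{\left(h \right)} = 1$
$Y{\left(n \right)} = \left(1 + n\right)^{2}$
$- 44 Y{\left(7 \right)} + 16 = - 44 \left(1 + 7\right)^{2} + 16 = - 44 \cdot 8^{2} + 16 = \left(-44\right) 64 + 16 = -2816 + 16 = -2800$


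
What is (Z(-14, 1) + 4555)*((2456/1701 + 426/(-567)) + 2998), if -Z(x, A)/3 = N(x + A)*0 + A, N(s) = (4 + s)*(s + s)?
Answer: 23218732352/1701 ≈ 1.3650e+7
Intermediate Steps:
N(s) = 2*s*(4 + s) (N(s) = (4 + s)*(2*s) = 2*s*(4 + s))
Z(x, A) = -3*A (Z(x, A) = -3*((2*(x + A)*(4 + (x + A)))*0 + A) = -3*((2*(A + x)*(4 + (A + x)))*0 + A) = -3*((2*(A + x)*(4 + A + x))*0 + A) = -3*(0 + A) = -3*A)
(Z(-14, 1) + 4555)*((2456/1701 + 426/(-567)) + 2998) = (-3*1 + 4555)*((2456/1701 + 426/(-567)) + 2998) = (-3 + 4555)*((2456*(1/1701) + 426*(-1/567)) + 2998) = 4552*((2456/1701 - 142/189) + 2998) = 4552*(1178/1701 + 2998) = 4552*(5100776/1701) = 23218732352/1701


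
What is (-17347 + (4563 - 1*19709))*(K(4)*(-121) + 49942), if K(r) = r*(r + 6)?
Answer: -1465499286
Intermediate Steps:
K(r) = r*(6 + r)
(-17347 + (4563 - 1*19709))*(K(4)*(-121) + 49942) = (-17347 + (4563 - 1*19709))*((4*(6 + 4))*(-121) + 49942) = (-17347 + (4563 - 19709))*((4*10)*(-121) + 49942) = (-17347 - 15146)*(40*(-121) + 49942) = -32493*(-4840 + 49942) = -32493*45102 = -1465499286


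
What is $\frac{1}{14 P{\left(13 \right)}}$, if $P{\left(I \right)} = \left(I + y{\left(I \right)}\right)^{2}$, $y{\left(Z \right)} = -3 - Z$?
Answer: $\frac{1}{126} \approx 0.0079365$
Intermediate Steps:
$P{\left(I \right)} = 9$ ($P{\left(I \right)} = \left(I - \left(3 + I\right)\right)^{2} = \left(-3\right)^{2} = 9$)
$\frac{1}{14 P{\left(13 \right)}} = \frac{1}{14 \cdot 9} = \frac{1}{126}$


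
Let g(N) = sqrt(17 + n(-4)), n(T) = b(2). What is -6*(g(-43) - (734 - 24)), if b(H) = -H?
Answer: 4260 - 6*sqrt(15) ≈ 4236.8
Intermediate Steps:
n(T) = -2 (n(T) = -1*2 = -2)
g(N) = sqrt(15) (g(N) = sqrt(17 - 2) = sqrt(15))
-6*(g(-43) - (734 - 24)) = -6*(sqrt(15) - (734 - 24)) = -6*(sqrt(15) - 1*710) = -6*(sqrt(15) - 710) = -6*(-710 + sqrt(15)) = 4260 - 6*sqrt(15)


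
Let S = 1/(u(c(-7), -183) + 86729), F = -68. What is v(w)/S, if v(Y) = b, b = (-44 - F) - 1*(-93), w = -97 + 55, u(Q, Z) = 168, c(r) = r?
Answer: 10166949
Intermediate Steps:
w = -42
S = 1/86897 (S = 1/(168 + 86729) = 1/86897 ≈ 1.1508e-5)
b = 117 (b = (-44 - 1*(-68)) - 1*(-93) = (-44 + 68) + 93 = 24 + 93 = 117)
v(Y) = 117
v(w)/S = 117/(1/86897) = 117*86897 = 10166949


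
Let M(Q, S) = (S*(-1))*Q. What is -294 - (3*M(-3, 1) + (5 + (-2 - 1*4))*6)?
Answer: -297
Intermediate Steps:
M(Q, S) = -Q*S (M(Q, S) = (-S)*Q = -Q*S)
-294 - (3*M(-3, 1) + (5 + (-2 - 1*4))*6) = -294 - (3*(-1*(-3)*1) + (5 + (-2 - 1*4))*6) = -294 - (3*3 + (5 + (-2 - 4))*6) = -294 - (9 + (5 - 6)*6) = -294 - (9 - 1*6) = -294 - (9 - 6) = -294 - 1*3 = -294 - 3 = -297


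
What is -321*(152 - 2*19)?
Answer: -36594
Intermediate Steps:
-321*(152 - 2*19) = -321*(152 - 38) = -321*114 = -36594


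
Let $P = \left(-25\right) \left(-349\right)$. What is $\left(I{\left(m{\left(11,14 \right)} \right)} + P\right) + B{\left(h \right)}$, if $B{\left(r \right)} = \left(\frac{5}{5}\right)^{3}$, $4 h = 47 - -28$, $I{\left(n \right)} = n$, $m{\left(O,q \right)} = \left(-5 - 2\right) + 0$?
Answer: $8719$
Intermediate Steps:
$m{\left(O,q \right)} = -7$ ($m{\left(O,q \right)} = -7 + 0 = -7$)
$h = \frac{75}{4}$ ($h = \frac{47 - -28}{4} = \frac{47 + 28}{4} = \frac{1}{4} \cdot 75 = \frac{75}{4} \approx 18.75$)
$B{\left(r \right)} = 1$ ($B{\left(r \right)} = \left(5 \cdot \frac{1}{5}\right)^{3} = 1^{3} = 1$)
$P = 8725$
$\left(I{\left(m{\left(11,14 \right)} \right)} + P\right) + B{\left(h \right)} = \left(-7 + 8725\right) + 1 = 8718 + 1 = 8719$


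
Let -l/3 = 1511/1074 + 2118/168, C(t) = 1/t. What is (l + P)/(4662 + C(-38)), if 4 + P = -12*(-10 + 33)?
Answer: -6133485/88790086 ≈ -0.069078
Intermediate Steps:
P = -280 (P = -4 - 12*(-10 + 33) = -4 - 12*23 = -4 - 276 = -280)
l = -210715/5012 (l = -3*(1511/1074 + 2118/168) = -3*(1511*(1/1074) + 2118*(1/168)) = -3*(1511/1074 + 353/28) = -3*210715/15036 = -210715/5012 ≈ -42.042)
(l + P)/(4662 + C(-38)) = (-210715/5012 - 280)/(4662 + 1/(-38)) = -1614075/(5012*(4662 - 1/38)) = -1614075/(5012*177155/38) = -1614075/5012*38/177155 = -6133485/88790086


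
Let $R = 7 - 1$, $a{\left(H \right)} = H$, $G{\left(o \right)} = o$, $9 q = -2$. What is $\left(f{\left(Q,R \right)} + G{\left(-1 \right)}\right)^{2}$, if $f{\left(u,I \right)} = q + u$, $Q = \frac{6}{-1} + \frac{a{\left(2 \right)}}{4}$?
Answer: $\frac{14641}{324} \approx 45.188$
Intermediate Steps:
$q = - \frac{2}{9}$ ($q = \frac{1}{9} \left(-2\right) = - \frac{2}{9} \approx -0.22222$)
$Q = - \frac{11}{2}$ ($Q = \frac{6}{-1} + \frac{2}{4} = 6 \left(-1\right) + 2 \cdot \frac{1}{4} = -6 + \frac{1}{2} = - \frac{11}{2} \approx -5.5$)
$R = 6$ ($R = 7 - 1 = 6$)
$f{\left(u,I \right)} = - \frac{2}{9} + u$
$\left(f{\left(Q,R \right)} + G{\left(-1 \right)}\right)^{2} = \left(\left(- \frac{2}{9} - \frac{11}{2}\right) - 1\right)^{2} = \left(- \frac{103}{18} - 1\right)^{2} = \left(- \frac{121}{18}\right)^{2} = \frac{14641}{324}$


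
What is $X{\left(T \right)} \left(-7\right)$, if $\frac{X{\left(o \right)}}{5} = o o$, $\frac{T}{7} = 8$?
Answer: $-109760$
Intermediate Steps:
$T = 56$ ($T = 7 \cdot 8 = 56$)
$X{\left(o \right)} = 5 o^{2}$ ($X{\left(o \right)} = 5 o o = 5 o^{2}$)
$X{\left(T \right)} \left(-7\right) = 5 \cdot 56^{2} \left(-7\right) = 5 \cdot 3136 \left(-7\right) = 15680 \left(-7\right) = -109760$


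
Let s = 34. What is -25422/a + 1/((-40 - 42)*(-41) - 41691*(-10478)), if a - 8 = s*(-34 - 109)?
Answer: 1701626917903/324903510958 ≈ 5.2373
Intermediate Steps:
a = -4854 (a = 8 + 34*(-34 - 109) = 8 + 34*(-143) = 8 - 4862 = -4854)
-25422/a + 1/((-40 - 42)*(-41) - 41691*(-10478)) = -25422/(-4854) + 1/((-40 - 42)*(-41) - 41691*(-10478)) = -25422*(-1/4854) - 1/10478/(-82*(-41) - 41691) = 4237/809 - 1/10478/(3362 - 41691) = 4237/809 - 1/10478/(-38329) = 4237/809 - 1/38329*(-1/10478) = 4237/809 + 1/401611262 = 1701626917903/324903510958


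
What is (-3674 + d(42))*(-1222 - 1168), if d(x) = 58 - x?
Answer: 8742620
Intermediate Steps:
(-3674 + d(42))*(-1222 - 1168) = (-3674 + (58 - 1*42))*(-1222 - 1168) = (-3674 + (58 - 42))*(-2390) = (-3674 + 16)*(-2390) = -3658*(-2390) = 8742620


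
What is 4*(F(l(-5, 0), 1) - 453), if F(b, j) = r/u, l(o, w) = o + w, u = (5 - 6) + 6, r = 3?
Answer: -9048/5 ≈ -1809.6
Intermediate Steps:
u = 5 (u = -1 + 6 = 5)
F(b, j) = 3/5
4*(F(l(-5, 0), 1) - 453) = 4*(3/5 - 453) = 4*(-2262/5) = -9048/5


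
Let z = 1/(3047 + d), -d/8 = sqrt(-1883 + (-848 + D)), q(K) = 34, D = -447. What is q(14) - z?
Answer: 322575387/9487601 - 8*I*sqrt(3178)/9487601 ≈ 34.0 - 4.7535e-5*I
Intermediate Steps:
d = -8*I*sqrt(3178) (d = -8*sqrt(-1883 + (-848 - 447)) = -8*sqrt(-1883 - 1295) = -8*I*sqrt(3178) ≈ -450.99*I)
z = 1/(3047 - 8*I*sqrt(3178)) ≈ 0.00032116 + 4.7535e-5*I
q(14) - z = 34 - (3047/9487601 + 8*I*sqrt(3178)/9487601) = 34 + (-3047/9487601 - 8*I*sqrt(3178)/9487601) = 322575387/9487601 - 8*I*sqrt(3178)/9487601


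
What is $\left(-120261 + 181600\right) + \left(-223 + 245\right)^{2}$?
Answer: $61823$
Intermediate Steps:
$\left(-120261 + 181600\right) + \left(-223 + 245\right)^{2} = 61339 + 22^{2} = 61339 + 484 = 61823$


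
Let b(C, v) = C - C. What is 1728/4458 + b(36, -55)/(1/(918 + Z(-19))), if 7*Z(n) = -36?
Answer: 288/743 ≈ 0.38762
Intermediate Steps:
Z(n) = -36/7 (Z(n) = (⅐)*(-36) = -36/7)
b(C, v) = 0
1728/4458 + b(36, -55)/(1/(918 + Z(-19))) = 1728/4458 + 0/(1/(918 - 36/7)) = 1728*(1/4458) + 0/(1/(6390/7)) = 288/743 + 0/(7/6390) = 288/743 + 0*(6390/7) = 288/743 + 0 = 288/743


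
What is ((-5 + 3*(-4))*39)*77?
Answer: -51051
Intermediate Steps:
((-5 + 3*(-4))*39)*77 = ((-5 - 12)*39)*77 = -17*39*77 = -663*77 = -51051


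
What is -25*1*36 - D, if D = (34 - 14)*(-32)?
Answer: -260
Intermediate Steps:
D = -640 (D = 20*(-32) = -640)
-25*1*36 - D = -25*1*36 - 1*(-640) = -25*36 + 640 = -900 + 640 = -260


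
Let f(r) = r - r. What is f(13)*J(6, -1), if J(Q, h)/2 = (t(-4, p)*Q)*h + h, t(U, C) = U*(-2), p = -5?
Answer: 0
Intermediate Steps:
f(r) = 0
t(U, C) = -2*U
J(Q, h) = 2*h + 16*Q*h (J(Q, h) = 2*(((-2*(-4))*Q)*h + h) = 2*((8*Q)*h + h) = 2*(8*Q*h + h) = 2*(h + 8*Q*h) = 2*h + 16*Q*h)
f(13)*J(6, -1) = 0*(2*(-1)*(1 + 8*6)) = 0*(2*(-1)*(1 + 48)) = 0*(2*(-1)*49) = 0*(-98) = 0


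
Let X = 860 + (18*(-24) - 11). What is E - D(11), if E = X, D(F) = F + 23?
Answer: 383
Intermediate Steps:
D(F) = 23 + F
X = 417 (X = 860 + (-432 - 11) = 860 - 443 = 417)
E = 417
E - D(11) = 417 - (23 + 11) = 417 - 1*34 = 417 - 34 = 383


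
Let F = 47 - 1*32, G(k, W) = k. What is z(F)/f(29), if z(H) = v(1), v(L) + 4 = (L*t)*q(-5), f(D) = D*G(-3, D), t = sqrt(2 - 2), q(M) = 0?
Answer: 4/87 ≈ 0.045977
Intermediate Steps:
F = 15 (F = 47 - 32 = 15)
t = 0 (t = sqrt(0) = 0)
f(D) = -3*D (f(D) = D*(-3) = -3*D)
v(L) = -4 (v(L) = -4 + (L*0)*0 = -4 + 0*0 = -4 + 0 = -4)
z(H) = -4
z(F)/f(29) = -4/((-3*29)) = -4/(-87) = -4*(-1/87) = 4/87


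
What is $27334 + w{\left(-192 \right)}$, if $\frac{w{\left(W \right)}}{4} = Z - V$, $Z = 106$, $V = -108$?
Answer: $28190$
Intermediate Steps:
$w{\left(W \right)} = 856$ ($w{\left(W \right)} = 4 \left(106 - -108\right) = 4 \left(106 + 108\right) = 4 \cdot 214 = 856$)
$27334 + w{\left(-192 \right)} = 27334 + 856 = 28190$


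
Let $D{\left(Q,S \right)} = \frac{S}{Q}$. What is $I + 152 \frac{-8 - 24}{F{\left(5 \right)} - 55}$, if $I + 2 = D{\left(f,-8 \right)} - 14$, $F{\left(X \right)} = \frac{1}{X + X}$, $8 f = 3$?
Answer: $\frac{28144}{549} \approx 51.264$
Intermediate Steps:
$f = \frac{3}{8}$ ($f = \frac{1}{8} \cdot 3 = \frac{3}{8} \approx 0.375$)
$F{\left(X \right)} = \frac{1}{2 X}$
$I = - \frac{112}{3}$ ($I = -2 - \left(14 + \frac{8}{\frac{3}{8}}\right) = -2 - \frac{106}{3} = - \frac{112}{3} \approx -37.333$)
$I + 152 \frac{-8 - 24}{F{\left(5 \right)} - 55} = - \frac{112}{3} + 152 \frac{-8 - 24}{\frac{1}{2 \cdot 5} - 55} = - \frac{112}{3} + 152 \left(- \frac{32}{\frac{1}{2} \cdot \frac{1}{5} - 55}\right) = - \frac{112}{3} + 152 \left(- \frac{32}{\frac{1}{10} - 55}\right) = - \frac{112}{3} + 152 \left(- \frac{32}{- \frac{549}{10}}\right) = - \frac{112}{3} + 152 \left(\left(-32\right) \left(- \frac{10}{549}\right)\right) = - \frac{112}{3} + 152 \cdot \frac{320}{549} = - \frac{112}{3} + \frac{48640}{549} = \frac{28144}{549}$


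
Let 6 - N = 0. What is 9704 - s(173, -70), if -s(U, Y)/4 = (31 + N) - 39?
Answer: 9696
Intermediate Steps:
N = 6 (N = 6 - 1*0 = 6 + 0 = 6)
s(U, Y) = 8 (s(U, Y) = -4*((31 + 6) - 39) = -4*(37 - 39) = -4*(-2) = 8)
9704 - s(173, -70) = 9704 - 1*8 = 9704 - 8 = 9696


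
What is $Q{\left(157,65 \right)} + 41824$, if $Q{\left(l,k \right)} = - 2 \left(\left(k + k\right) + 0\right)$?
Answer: $41564$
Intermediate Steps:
$Q{\left(l,k \right)} = - 4 k$ ($Q{\left(l,k \right)} = - 2 \left(2 k + 0\right) = - 2 \cdot 2 k = - 4 k$)
$Q{\left(157,65 \right)} + 41824 = \left(-4\right) 65 + 41824 = -260 + 41824 = 41564$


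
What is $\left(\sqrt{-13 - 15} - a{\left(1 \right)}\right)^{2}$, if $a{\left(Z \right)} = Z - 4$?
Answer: $-19 + 12 i \sqrt{7} \approx -19.0 + 31.749 i$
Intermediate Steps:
$a{\left(Z \right)} = -4 + Z$ ($a{\left(Z \right)} = Z - 4 = -4 + Z$)
$\left(\sqrt{-13 - 15} - a{\left(1 \right)}\right)^{2} = \left(\sqrt{-13 - 15} - \left(-4 + 1\right)\right)^{2} = \left(\sqrt{-28} - -3\right)^{2} = \left(2 i \sqrt{7} + 3\right)^{2} = \left(3 + 2 i \sqrt{7}\right)^{2}$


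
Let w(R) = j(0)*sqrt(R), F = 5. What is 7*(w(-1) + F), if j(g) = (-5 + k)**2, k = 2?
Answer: 35 + 63*I ≈ 35.0 + 63.0*I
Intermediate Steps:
j(g) = 9 (j(g) = (-5 + 2)**2 = (-3)**2 = 9)
w(R) = 9*sqrt(R)
7*(w(-1) + F) = 7*(9*sqrt(-1) + 5) = 7*(9*I + 5) = 7*(5 + 9*I) = 35 + 63*I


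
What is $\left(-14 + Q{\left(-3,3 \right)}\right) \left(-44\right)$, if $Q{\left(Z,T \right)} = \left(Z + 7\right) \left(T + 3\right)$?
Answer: $-440$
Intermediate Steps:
$Q{\left(Z,T \right)} = \left(3 + T\right) \left(7 + Z\right)$ ($Q{\left(Z,T \right)} = \left(7 + Z\right) \left(3 + T\right) = \left(3 + T\right) \left(7 + Z\right)$)
$\left(-14 + Q{\left(-3,3 \right)}\right) \left(-44\right) = \left(-14 + \left(21 + 3 \left(-3\right) + 7 \cdot 3 + 3 \left(-3\right)\right)\right) \left(-44\right) = \left(-14 + \left(21 - 9 + 21 - 9\right)\right) \left(-44\right) = \left(-14 + 24\right) \left(-44\right) = 10 \left(-44\right) = -440$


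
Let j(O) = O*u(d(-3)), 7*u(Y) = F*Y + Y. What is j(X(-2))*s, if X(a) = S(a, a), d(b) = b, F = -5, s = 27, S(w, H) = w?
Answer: -648/7 ≈ -92.571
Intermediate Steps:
u(Y) = -4*Y/7 (u(Y) = (-5*Y + Y)/7 = (-4*Y)/7 = -4*Y/7)
X(a) = a
j(O) = 12*O/7 (j(O) = O*(-4/7*(-3)) = O*(12/7) = 12*O/7)
j(X(-2))*s = ((12/7)*(-2))*27 = -24/7*27 = -648/7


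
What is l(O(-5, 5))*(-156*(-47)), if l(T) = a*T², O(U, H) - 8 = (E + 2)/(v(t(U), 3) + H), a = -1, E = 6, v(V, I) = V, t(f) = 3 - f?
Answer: -7074816/13 ≈ -5.4422e+5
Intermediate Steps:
O(U, H) = 8 + 8/(3 + H - U) (O(U, H) = 8 + (6 + 2)/((3 - U) + H) = 8 + 8/(3 + H - U))
l(T) = -T²
l(O(-5, 5))*(-156*(-47)) = (-(8*(4 + 5 - 1*(-5))/(3 + 5 - 1*(-5)))²)*(-156*(-47)) = -(8*(4 + 5 + 5)/(3 + 5 + 5))²*7332 = -(8*14/13)²*7332 = -(8*(1/13)*14)²*7332 = -(112/13)²*7332 = -1*12544/169*7332 = -12544/169*7332 = -7074816/13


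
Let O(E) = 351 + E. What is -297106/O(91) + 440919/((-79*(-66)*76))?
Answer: -19589587631/29191448 ≈ -671.07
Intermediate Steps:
-297106/O(91) + 440919/((-79*(-66)*76)) = -297106/(351 + 91) + 440919/((-79*(-66)*76)) = -297106/442 + 440919/((5214*76)) = -297106*1/442 + 440919/396264 = -148553/221 + 440919*(1/396264) = -148553/221 + 146973/132088 = -19589587631/29191448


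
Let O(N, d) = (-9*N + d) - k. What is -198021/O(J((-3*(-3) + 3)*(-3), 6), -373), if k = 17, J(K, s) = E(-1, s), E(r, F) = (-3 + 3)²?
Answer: 66007/130 ≈ 507.75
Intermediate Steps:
E(r, F) = 0 (E(r, F) = 0² = 0)
J(K, s) = 0
O(N, d) = -17 + d - 9*N (O(N, d) = (-9*N + d) - 1*17 = (d - 9*N) - 17 = -17 + d - 9*N)
-198021/O(J((-3*(-3) + 3)*(-3), 6), -373) = -198021/(-17 - 373 - 9*0) = -198021/(-17 - 373 + 0) = -198021/(-390) = -198021*(-1/390) = 66007/130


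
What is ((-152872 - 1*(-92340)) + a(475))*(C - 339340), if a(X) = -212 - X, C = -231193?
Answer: 34927459727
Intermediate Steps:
((-152872 - 1*(-92340)) + a(475))*(C - 339340) = ((-152872 - 1*(-92340)) + (-212 - 1*475))*(-231193 - 339340) = ((-152872 + 92340) + (-212 - 475))*(-570533) = (-60532 - 687)*(-570533) = -61219*(-570533) = 34927459727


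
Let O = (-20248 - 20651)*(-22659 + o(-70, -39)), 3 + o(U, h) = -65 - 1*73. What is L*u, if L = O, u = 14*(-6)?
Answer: -78329764800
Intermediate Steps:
o(U, h) = -141 (o(U, h) = -3 + (-65 - 1*73) = -3 + (-65 - 73) = -3 - 138 = -141)
O = 932497200 (O = (-20248 - 20651)*(-22659 - 141) = -40899*(-22800) = 932497200)
u = -84
L = 932497200
L*u = 932497200*(-84) = -78329764800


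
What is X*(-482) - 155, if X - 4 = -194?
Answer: 91425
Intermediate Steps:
X = -190 (X = 4 - 194 = -190)
X*(-482) - 155 = -190*(-482) - 155 = 91580 - 155 = 91425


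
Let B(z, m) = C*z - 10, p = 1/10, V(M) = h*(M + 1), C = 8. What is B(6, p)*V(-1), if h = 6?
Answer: 0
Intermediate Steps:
V(M) = 6 + 6*M (V(M) = 6*(M + 1) = 6*(1 + M) = 6 + 6*M)
p = 1/10 ≈ 0.10000
B(z, m) = -10 + 8*z (B(z, m) = 8*z - 10 = -10 + 8*z)
B(6, p)*V(-1) = (-10 + 8*6)*(6 + 6*(-1)) = (-10 + 48)*(6 - 6) = 38*0 = 0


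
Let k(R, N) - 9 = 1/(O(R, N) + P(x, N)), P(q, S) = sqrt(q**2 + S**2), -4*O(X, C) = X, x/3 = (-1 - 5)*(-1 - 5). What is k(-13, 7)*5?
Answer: 648115/14403 + 80*sqrt(11713)/187239 ≈ 45.045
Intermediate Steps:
x = 108 (x = 3*((-1 - 5)*(-1 - 5)) = 3*(-6*(-6)) = 3*36 = 108)
O(X, C) = -X/4
P(q, S) = sqrt(S**2 + q**2)
k(R, N) = 9 + 1/(sqrt(11664 + N**2) - R/4) (k(R, N) = 9 + 1/(-R/4 + sqrt(N**2 + 108**2)) = 9 + 1/(-R/4 + sqrt(N**2 + 11664)) = 9 + 1/(-R/4 + sqrt(11664 + N**2)) = 9 + 1/(sqrt(11664 + N**2) - R/4))
k(-13, 7)*5 = ((-4 - 36*sqrt(11664 + 7**2) + 9*(-13))/(-13 - 4*sqrt(11664 + 7**2)))*5 = ((-4 - 36*sqrt(11664 + 49) - 117)/(-13 - 4*sqrt(11664 + 49)))*5 = ((-4 - 36*sqrt(11713) - 117)/(-13 - 4*sqrt(11713)))*5 = ((-121 - 36*sqrt(11713))/(-13 - 4*sqrt(11713)))*5 = 5*(-121 - 36*sqrt(11713))/(-13 - 4*sqrt(11713))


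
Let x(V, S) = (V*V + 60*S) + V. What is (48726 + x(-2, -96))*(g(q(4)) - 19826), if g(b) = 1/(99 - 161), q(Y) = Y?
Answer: -26408412092/31 ≈ -8.5188e+8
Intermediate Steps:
x(V, S) = V + V² + 60*S (x(V, S) = (V² + 60*S) + V = V + V² + 60*S)
g(b) = -1/62 (g(b) = 1/(-62) = -1/62)
(48726 + x(-2, -96))*(g(q(4)) - 19826) = (48726 + (-2 + (-2)² + 60*(-96)))*(-1/62 - 19826) = (48726 + (-2 + 4 - 5760))*(-1229213/62) = (48726 - 5758)*(-1229213/62) = 42968*(-1229213/62) = -26408412092/31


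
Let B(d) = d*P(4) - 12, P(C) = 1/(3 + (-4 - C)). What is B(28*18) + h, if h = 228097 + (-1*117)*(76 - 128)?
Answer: 1170341/5 ≈ 2.3407e+5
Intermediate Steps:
P(C) = 1/(-1 - C)
B(d) = -12 - d/5 (B(d) = d*(-1/(1 + 4)) - 12 = d*(-1/5) - 12 = d*(-1*⅕) - 12 = d*(-⅕) - 12 = -d/5 - 12 = -12 - d/5)
h = 234181 (h = 228097 - 117*(-52) = 228097 + 6084 = 234181)
B(28*18) + h = (-12 - 28*18/5) + 234181 = (-12 - ⅕*504) + 234181 = (-12 - 504/5) + 234181 = -564/5 + 234181 = 1170341/5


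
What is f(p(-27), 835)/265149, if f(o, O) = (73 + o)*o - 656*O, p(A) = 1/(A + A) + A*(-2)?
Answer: -1577280005/773174484 ≈ -2.0400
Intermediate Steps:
p(A) = 1/(2*A) - 2*A
f(o, O) = -656*O + o*(73 + o) (f(o, O) = o*(73 + o) - 656*O = -656*O + o*(73 + o))
f(p(-27), 835)/265149 = (((½)/(-27) - 2*(-27))² - 656*835 + 73*((½)/(-27) - 2*(-27)))/265149 = (((½)*(-1/27) + 54)² - 547760 + 73*((½)*(-1/27) + 54))*(1/265149) = ((-1/54 + 54)² - 547760 + 73*(-1/54 + 54))*(1/265149) = ((2915/54)² - 547760 + 73*(2915/54))*(1/265149) = (8497225/2916 - 547760 + 212795/54)*(1/265149) = -1577280005/2916*1/265149 = -1577280005/773174484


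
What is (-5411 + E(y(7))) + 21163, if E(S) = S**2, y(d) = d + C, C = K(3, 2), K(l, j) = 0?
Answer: 15801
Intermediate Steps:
C = 0
y(d) = d (y(d) = d + 0 = d)
(-5411 + E(y(7))) + 21163 = (-5411 + 7**2) + 21163 = (-5411 + 49) + 21163 = -5362 + 21163 = 15801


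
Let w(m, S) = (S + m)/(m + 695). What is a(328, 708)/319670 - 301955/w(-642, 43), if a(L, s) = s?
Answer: 2557938015571/95741165 ≈ 26717.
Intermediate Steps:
w(m, S) = (S + m)/(695 + m)
a(328, 708)/319670 - 301955/w(-642, 43) = 708/319670 - 301955*(695 - 642)/(43 - 642) = 708*(1/319670) - 301955/(-599/53) = 354/159835 - 301955/((1/53)*(-599)) = 354/159835 - 301955/(-599/53) = 354/159835 - 301955*(-53/599) = 354/159835 + 16003615/599 = 2557938015571/95741165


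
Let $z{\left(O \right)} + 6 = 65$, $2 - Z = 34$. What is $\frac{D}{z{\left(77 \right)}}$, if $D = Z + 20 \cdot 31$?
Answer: $\frac{588}{59} \approx 9.9661$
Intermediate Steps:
$Z = -32$ ($Z = 2 - 34 = -32$)
$z{\left(O \right)} = 59$ ($z{\left(O \right)} = -6 + 65 = 59$)
$D = 588$ ($D = -32 + 20 \cdot 31 = -32 + 620 = 588$)
$\frac{D}{z{\left(77 \right)}} = \frac{588}{59}$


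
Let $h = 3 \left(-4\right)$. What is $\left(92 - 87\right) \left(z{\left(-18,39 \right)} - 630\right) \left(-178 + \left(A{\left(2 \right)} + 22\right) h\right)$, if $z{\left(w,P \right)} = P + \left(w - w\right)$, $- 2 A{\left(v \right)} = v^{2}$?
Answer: $1235190$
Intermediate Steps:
$A{\left(v \right)} = - \frac{v^{2}}{2}$
$z{\left(w,P \right)} = P$ ($z{\left(w,P \right)} = P + 0 = P$)
$h = -12$
$\left(92 - 87\right) \left(z{\left(-18,39 \right)} - 630\right) \left(-178 + \left(A{\left(2 \right)} + 22\right) h\right) = \left(92 - 87\right) \left(39 - 630\right) \left(-178 + \left(- \frac{2^{2}}{2} + 22\right) \left(-12\right)\right) = 5 \left(- 591 \left(-178 + \left(\left(- \frac{1}{2}\right) 4 + 22\right) \left(-12\right)\right)\right) = 5 \left(- 591 \left(-178 + \left(-2 + 22\right) \left(-12\right)\right)\right) = 5 \left(- 591 \left(-178 + 20 \left(-12\right)\right)\right) = 5 \left(- 591 \left(-178 - 240\right)\right) = 5 \left(\left(-591\right) \left(-418\right)\right) = 5 \cdot 247038 = 1235190$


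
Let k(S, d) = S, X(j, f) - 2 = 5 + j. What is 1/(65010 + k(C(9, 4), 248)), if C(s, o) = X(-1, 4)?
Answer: 1/65016 ≈ 1.5381e-5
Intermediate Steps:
X(j, f) = 7 + j (X(j, f) = 2 + (5 + j) = 7 + j)
C(s, o) = 6 (C(s, o) = 7 - 1 = 6)
1/(65010 + k(C(9, 4), 248)) = 1/(65010 + 6) = 1/65016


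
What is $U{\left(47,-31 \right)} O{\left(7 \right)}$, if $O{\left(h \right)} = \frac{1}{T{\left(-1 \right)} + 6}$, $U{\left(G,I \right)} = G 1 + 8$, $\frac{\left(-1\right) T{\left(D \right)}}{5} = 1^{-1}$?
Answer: $55$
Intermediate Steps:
$T{\left(D \right)} = -5$ ($T{\left(D \right)} = - \frac{5}{1} = \left(-5\right) 1 = -5$)
$U{\left(G,I \right)} = 8 + G$ ($U{\left(G,I \right)} = G + 8 = 8 + G$)
$O{\left(h \right)} = 1$ ($O{\left(h \right)} = \frac{1}{-5 + 6} = 1^{-1} = 1$)
$U{\left(47,-31 \right)} O{\left(7 \right)} = \left(8 + 47\right) 1 = 55 \cdot 1 = 55$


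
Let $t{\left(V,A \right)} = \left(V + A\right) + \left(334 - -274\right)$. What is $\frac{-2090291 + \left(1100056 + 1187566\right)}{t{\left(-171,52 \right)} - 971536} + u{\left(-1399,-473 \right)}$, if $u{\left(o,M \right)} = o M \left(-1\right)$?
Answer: $- \frac{642568215500}{971047} \approx -6.6173 \cdot 10^{5}$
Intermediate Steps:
$t{\left(V,A \right)} = 608 + A + V$ ($t{\left(V,A \right)} = \left(A + V\right) + \left(334 + 274\right) = \left(A + V\right) + 608 = 608 + A + V$)
$u{\left(o,M \right)} = - M o$ ($u{\left(o,M \right)} = M o \left(-1\right) = - M o$)
$\frac{-2090291 + \left(1100056 + 1187566\right)}{t{\left(-171,52 \right)} - 971536} + u{\left(-1399,-473 \right)} = \frac{-2090291 + \left(1100056 + 1187566\right)}{\left(608 + 52 - 171\right) - 971536} - \left(-473\right) \left(-1399\right) = \frac{-2090291 + 2287622}{489 - 971536} - 661727 = \frac{197331}{-971047} - 661727 = 197331 \left(- \frac{1}{971047}\right) - 661727 = - \frac{197331}{971047} - 661727 = - \frac{642568215500}{971047}$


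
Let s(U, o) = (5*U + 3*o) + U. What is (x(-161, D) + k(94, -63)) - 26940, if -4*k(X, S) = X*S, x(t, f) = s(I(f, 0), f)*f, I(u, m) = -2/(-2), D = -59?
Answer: -30741/2 ≈ -15371.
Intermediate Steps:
I(u, m) = 1 (I(u, m) = -2*(-1/2) = 1)
s(U, o) = 3*o + 6*U (s(U, o) = (3*o + 5*U) + U = 3*o + 6*U)
x(t, f) = f*(6 + 3*f) (x(t, f) = (3*f + 6*1)*f = (3*f + 6)*f = (6 + 3*f)*f = f*(6 + 3*f))
k(X, S) = -S*X/4 (k(X, S) = -X*S/4 = -S*X/4)
(x(-161, D) + k(94, -63)) - 26940 = (3*(-59)*(2 - 59) - 1/4*(-63)*94) - 26940 = (3*(-59)*(-57) + 2961/2) - 26940 = (10089 + 2961/2) - 26940 = 23139/2 - 26940 = -30741/2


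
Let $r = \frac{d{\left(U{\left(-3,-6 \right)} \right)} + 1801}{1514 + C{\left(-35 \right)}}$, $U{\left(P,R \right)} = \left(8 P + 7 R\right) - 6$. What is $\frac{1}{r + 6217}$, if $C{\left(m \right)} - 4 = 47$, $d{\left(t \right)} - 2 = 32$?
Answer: $\frac{313}{1946288} \approx 0.00016082$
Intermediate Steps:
$U{\left(P,R \right)} = -6 + 7 R + 8 P$ ($U{\left(P,R \right)} = \left(7 R + 8 P\right) - 6 = -6 + 7 R + 8 P$)
$d{\left(t \right)} = 34$ ($d{\left(t \right)} = 2 + 32 = 34$)
$C{\left(m \right)} = 51$ ($C{\left(m \right)} = 4 + 47 = 51$)
$r = \frac{367}{313}$ ($r = \frac{34 + 1801}{1514 + 51} = \frac{1835}{1565} = 1835 \cdot \frac{1}{1565} = \frac{367}{313} \approx 1.1725$)
$\frac{1}{r + 6217} = \frac{1}{\frac{367}{313} + 6217} = \frac{1}{\frac{1946288}{313}} = \frac{313}{1946288}$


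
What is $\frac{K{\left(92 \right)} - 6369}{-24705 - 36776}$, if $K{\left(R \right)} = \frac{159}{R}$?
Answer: $\frac{585789}{5656252} \approx 0.10356$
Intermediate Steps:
$\frac{K{\left(92 \right)} - 6369}{-24705 - 36776} = \frac{\frac{159}{92} - 6369}{-24705 - 36776} = \frac{159 \cdot \frac{1}{92} - 6369}{-61481} = \left(\frac{159}{92} - 6369\right) \left(- \frac{1}{61481}\right) = \left(- \frac{585789}{92}\right) \left(- \frac{1}{61481}\right) = \frac{585789}{5656252}$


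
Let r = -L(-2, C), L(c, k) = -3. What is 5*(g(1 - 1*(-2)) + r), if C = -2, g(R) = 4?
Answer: 35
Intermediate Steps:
r = 3 (r = -1*(-3) = 3)
5*(g(1 - 1*(-2)) + r) = 5*(4 + 3) = 5*7 = 35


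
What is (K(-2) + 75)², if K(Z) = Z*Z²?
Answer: 4489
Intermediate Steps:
K(Z) = Z³
(K(-2) + 75)² = ((-2)³ + 75)² = (-8 + 75)² = 67² = 4489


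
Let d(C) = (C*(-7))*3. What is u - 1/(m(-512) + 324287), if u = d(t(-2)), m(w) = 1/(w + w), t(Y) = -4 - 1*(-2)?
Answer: 13946934230/332069887 ≈ 42.000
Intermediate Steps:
t(Y) = -2 (t(Y) = -4 + 2 = -2)
m(w) = 1/(2*w)
d(C) = -21*C (d(C) = -7*C*3 = -21*C)
u = 42 (u = -21*(-2) = 42)
u - 1/(m(-512) + 324287) = 42 - 1/((1/2)/(-512) + 324287) = 42 - 1/((1/2)*(-1/512) + 324287) = 42 - 1/(-1/1024 + 324287) = 42 - 1/332069887/1024 = 42 - 1*1024/332069887 = 42 - 1024/332069887 = 13946934230/332069887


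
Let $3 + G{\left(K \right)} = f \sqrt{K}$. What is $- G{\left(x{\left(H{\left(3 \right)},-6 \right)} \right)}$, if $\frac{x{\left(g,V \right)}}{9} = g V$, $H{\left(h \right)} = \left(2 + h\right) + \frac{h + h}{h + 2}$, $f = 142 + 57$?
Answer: $3 - \frac{597 i \sqrt{930}}{5} \approx 3.0 - 3641.2 i$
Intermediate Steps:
$f = 199$
$H{\left(h \right)} = 2 + h + \frac{2 h}{2 + h}$ ($H{\left(h \right)} = \left(2 + h\right) + \frac{2 h}{2 + h} = 2 + h + \frac{2 h}{2 + h}$)
$x{\left(g,V \right)} = 9 V g$ ($x{\left(g,V \right)} = 9 g V = 9 V g$)
$G{\left(K \right)} = -3 + 199 \sqrt{K}$
$- G{\left(x{\left(H{\left(3 \right)},-6 \right)} \right)} = - (-3 + 199 \sqrt{9 \left(-6\right) \frac{4 + 3^{2} + 6 \cdot 3}{2 + 3}}) = - (-3 + 199 \sqrt{9 \left(-6\right) \frac{4 + 9 + 18}{5}}) = - (-3 + 199 \sqrt{9 \left(-6\right) \frac{1}{5} \cdot 31}) = - (-3 + 199 \sqrt{9 \left(-6\right) \frac{31}{5}}) = - (-3 + 199 \sqrt{- \frac{1674}{5}}) = - (-3 + 199 \frac{3 i \sqrt{930}}{5}) = - (-3 + \frac{597 i \sqrt{930}}{5}) = 3 - \frac{597 i \sqrt{930}}{5}$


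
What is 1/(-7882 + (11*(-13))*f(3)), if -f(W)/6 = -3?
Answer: -1/10456 ≈ -9.5639e-5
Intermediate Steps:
f(W) = 18 (f(W) = -6*(-3) = 18)
1/(-7882 + (11*(-13))*f(3)) = 1/(-7882 + (11*(-13))*18) = 1/(-7882 - 143*18) = 1/(-7882 - 2574) = 1/(-10456) = -1/10456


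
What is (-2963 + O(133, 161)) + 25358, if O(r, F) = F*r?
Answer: 43808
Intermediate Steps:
(-2963 + O(133, 161)) + 25358 = (-2963 + 161*133) + 25358 = (-2963 + 21413) + 25358 = 18450 + 25358 = 43808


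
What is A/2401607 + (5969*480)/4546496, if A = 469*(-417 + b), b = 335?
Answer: 209563847021/341215519346 ≈ 0.61417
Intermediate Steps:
A = -38458 (A = 469*(-417 + 335) = 469*(-82) = -38458)
A/2401607 + (5969*480)/4546496 = -38458/2401607 + (5969*480)/4546496 = -38458*1/2401607 + 2865120*(1/4546496) = -38458/2401607 + 89535/142078 = 209563847021/341215519346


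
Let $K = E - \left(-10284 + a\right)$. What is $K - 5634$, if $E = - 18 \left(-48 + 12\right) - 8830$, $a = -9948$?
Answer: $6416$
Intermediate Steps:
$E = -8182$ ($E = \left(-18\right) \left(-36\right) - 8830 = 648 - 8830 = -8182$)
$K = 12050$ ($K = -8182 + \left(10284 - -9948\right) = -8182 + \left(10284 + 9948\right) = -8182 + 20232 = 12050$)
$K - 5634 = 12050 - 5634 = 6416$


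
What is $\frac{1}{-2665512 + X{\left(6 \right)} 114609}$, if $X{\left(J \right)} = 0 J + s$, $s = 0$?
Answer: $- \frac{1}{2665512} \approx -3.7516 \cdot 10^{-7}$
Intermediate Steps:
$X{\left(J \right)} = 0$ ($X{\left(J \right)} = 0 J + 0 = 0 + 0 = 0$)
$\frac{1}{-2665512 + X{\left(6 \right)} 114609} = \frac{1}{-2665512 + 0 \cdot 114609} = \frac{1}{-2665512 + 0} = \frac{1}{-2665512} = - \frac{1}{2665512}$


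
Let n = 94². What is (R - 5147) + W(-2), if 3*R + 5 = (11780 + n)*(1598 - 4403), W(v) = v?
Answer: -57843332/3 ≈ -1.9281e+7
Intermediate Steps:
n = 8836
R = -57827885/3 (R = -5/3 + ((11780 + 8836)*(1598 - 4403))/3 = -5/3 + (20616*(-2805))/3 = -5/3 + (⅓)*(-57827880) = -5/3 - 19275960 = -57827885/3 ≈ -1.9276e+7)
(R - 5147) + W(-2) = (-57827885/3 - 5147) - 2 = -57843326/3 - 2 = -57843332/3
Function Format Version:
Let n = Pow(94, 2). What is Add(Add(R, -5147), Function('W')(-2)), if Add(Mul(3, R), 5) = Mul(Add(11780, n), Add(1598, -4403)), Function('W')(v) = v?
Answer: Rational(-57843332, 3) ≈ -1.9281e+7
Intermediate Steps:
n = 8836
R = Rational(-57827885, 3) (R = Add(Rational(-5, 3), Mul(Rational(1, 3), Mul(Add(11780, 8836), Add(1598, -4403)))) = Add(Rational(-5, 3), Mul(Rational(1, 3), Mul(20616, -2805))) = Add(Rational(-5, 3), Mul(Rational(1, 3), -57827880)) = Add(Rational(-5, 3), -19275960) = Rational(-57827885, 3) ≈ -1.9276e+7)
Add(Add(R, -5147), Function('W')(-2)) = Add(Add(Rational(-57827885, 3), -5147), -2) = Add(Rational(-57843326, 3), -2) = Rational(-57843332, 3)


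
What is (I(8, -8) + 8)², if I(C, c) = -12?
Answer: 16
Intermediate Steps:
(I(8, -8) + 8)² = (-12 + 8)² = (-4)² = 16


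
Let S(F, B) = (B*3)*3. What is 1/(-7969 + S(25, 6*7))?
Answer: -1/7591 ≈ -0.00013173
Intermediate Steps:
S(F, B) = 9*B (S(F, B) = (3*B)*3 = 9*B)
1/(-7969 + S(25, 6*7)) = 1/(-7969 + 9*(6*7)) = 1/(-7969 + 9*42) = 1/(-7969 + 378) = 1/(-7591) = -1/7591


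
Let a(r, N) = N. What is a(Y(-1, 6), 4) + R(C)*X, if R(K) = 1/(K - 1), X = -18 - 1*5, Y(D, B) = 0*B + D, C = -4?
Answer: 43/5 ≈ 8.6000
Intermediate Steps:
Y(D, B) = D (Y(D, B) = 0 + D = D)
X = -23 (X = -18 - 5 = -23)
R(K) = 1/(-1 + K)
a(Y(-1, 6), 4) + R(C)*X = 4 - 23/(-1 - 4) = 4 - 23/(-5) = 4 - ⅕*(-23) = 4 + 23/5 = 43/5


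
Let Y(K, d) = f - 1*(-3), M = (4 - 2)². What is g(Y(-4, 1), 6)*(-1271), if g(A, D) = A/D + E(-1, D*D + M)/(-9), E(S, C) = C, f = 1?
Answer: 43214/9 ≈ 4801.6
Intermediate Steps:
M = 4 (M = 2² = 4)
Y(K, d) = 4 (Y(K, d) = 1 - 1*(-3) = 1 + 3 = 4)
g(A, D) = -4/9 - D²/9 + A/D (g(A, D) = A/D + (D*D + 4)/(-9) = A/D + (D² + 4)*(-⅑) = A/D + (4 + D²)*(-⅑) = A/D + (-4/9 - D²/9) = -4/9 - D²/9 + A/D)
g(Y(-4, 1), 6)*(-1271) = (-4/9 - ⅑*6² + 4/6)*(-1271) = (-4/9 - ⅑*36 + 4*(⅙))*(-1271) = (-4/9 - 4 + ⅔)*(-1271) = -34/9*(-1271) = 43214/9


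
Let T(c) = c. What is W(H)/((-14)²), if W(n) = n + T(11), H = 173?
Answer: 46/49 ≈ 0.93878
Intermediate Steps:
W(n) = 11 + n (W(n) = n + 11 = 11 + n)
W(H)/((-14)²) = (11 + 173)/((-14)²) = 184/196 = 184*(1/196) = 46/49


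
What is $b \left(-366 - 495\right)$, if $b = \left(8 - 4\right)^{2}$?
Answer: $-13776$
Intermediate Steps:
$b = 16$ ($b = 4^{2} = 16$)
$b \left(-366 - 495\right) = 16 \left(-366 - 495\right) = 16 \left(-861\right) = -13776$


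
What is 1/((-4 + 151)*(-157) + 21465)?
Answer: -1/1614 ≈ -0.00061958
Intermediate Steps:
1/((-4 + 151)*(-157) + 21465) = 1/(147*(-157) + 21465) = 1/(-23079 + 21465) = 1/(-1614) = -1/1614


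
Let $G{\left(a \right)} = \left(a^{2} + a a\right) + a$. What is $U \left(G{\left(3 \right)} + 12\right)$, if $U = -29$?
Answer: $-957$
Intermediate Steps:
$G{\left(a \right)} = a + 2 a^{2}$ ($G{\left(a \right)} = \left(a^{2} + a^{2}\right) + a = 2 a^{2} + a = a + 2 a^{2}$)
$U \left(G{\left(3 \right)} + 12\right) = - 29 \left(3 \left(1 + 2 \cdot 3\right) + 12\right) = - 29 \left(3 \left(1 + 6\right) + 12\right) = - 29 \left(3 \cdot 7 + 12\right) = - 29 \left(21 + 12\right) = \left(-29\right) 33 = -957$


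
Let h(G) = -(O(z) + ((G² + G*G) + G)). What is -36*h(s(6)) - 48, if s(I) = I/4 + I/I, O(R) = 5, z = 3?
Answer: 672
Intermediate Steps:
s(I) = 1 + I/4 (s(I) = I*(¼) + 1 = I/4 + 1 = 1 + I/4)
h(G) = -5 - G - 2*G² (h(G) = -(5 + ((G² + G*G) + G)) = -(5 + ((G² + G²) + G)) = -(5 + (2*G² + G)) = -(5 + (G + 2*G²)) = -(5 + G + 2*G²) = -5 - G - 2*G²)
-36*h(s(6)) - 48 = -36*(-5 - (1 + (¼)*6) - 2*(1 + (¼)*6)²) - 48 = -36*(-5 - (1 + 3/2) - 2*(1 + 3/2)²) - 48 = -36*(-5 - 1*5/2 - 2*(5/2)²) - 48 = -36*(-5 - 5/2 - 2*25/4) - 48 = -36*(-5 - 5/2 - 25/2) - 48 = -36*(-20) - 48 = 720 - 48 = 672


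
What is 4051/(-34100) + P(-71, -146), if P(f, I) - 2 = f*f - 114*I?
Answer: 739522649/34100 ≈ 21687.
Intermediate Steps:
P(f, I) = 2 + f**2 - 114*I (P(f, I) = 2 + (f*f - 114*I) = 2 + (f**2 - 114*I) = 2 + f**2 - 114*I)
4051/(-34100) + P(-71, -146) = 4051/(-34100) + (2 + (-71)**2 - 114*(-146)) = 4051*(-1/34100) + (2 + 5041 + 16644) = -4051/34100 + 21687 = 739522649/34100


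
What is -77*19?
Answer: -1463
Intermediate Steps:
-77*19 = -1463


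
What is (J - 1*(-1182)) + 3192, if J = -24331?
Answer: -19957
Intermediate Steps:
(J - 1*(-1182)) + 3192 = (-24331 - 1*(-1182)) + 3192 = (-24331 + 1182) + 3192 = -23149 + 3192 = -19957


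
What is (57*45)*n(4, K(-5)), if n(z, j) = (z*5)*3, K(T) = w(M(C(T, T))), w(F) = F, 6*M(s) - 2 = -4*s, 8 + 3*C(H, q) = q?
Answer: 153900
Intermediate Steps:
C(H, q) = -8/3 + q/3
M(s) = 1/3 - 2*s/3 (M(s) = 1/3 + (-4*s)/6 = 1/3 - 2*s/3)
K(T) = 19/9 - 2*T/9 (K(T) = 1/3 - 2*(-8/3 + T/3)/3 = 1/3 + (16/9 - 2*T/9) = 19/9 - 2*T/9)
n(z, j) = 15*z (n(z, j) = (5*z)*3 = 15*z)
(57*45)*n(4, K(-5)) = (57*45)*(15*4) = 2565*60 = 153900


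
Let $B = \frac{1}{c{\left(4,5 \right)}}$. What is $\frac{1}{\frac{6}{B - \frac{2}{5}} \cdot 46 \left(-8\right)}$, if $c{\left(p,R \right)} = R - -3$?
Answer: $\frac{11}{88320} \approx 0.00012455$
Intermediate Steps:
$c{\left(p,R \right)} = 3 + R$ ($c{\left(p,R \right)} = R + 3 = 3 + R$)
$B = \frac{1}{8}$ ($B = \frac{1}{3 + 5} = \frac{1}{8} \approx 0.125$)
$\frac{1}{\frac{6}{B - \frac{2}{5}} \cdot 46 \left(-8\right)} = \frac{1}{\frac{6}{\frac{1}{8} - \frac{2}{5}} \cdot 46 \left(-8\right)} = \frac{1}{\frac{6}{- \frac{11}{40}} \cdot 46 \left(-8\right)} = \frac{1}{6 \left(- \frac{40}{11}\right) 46 \left(-8\right)} = \frac{1}{\left(- \frac{240}{11}\right) 46 \left(-8\right)} = \frac{1}{\left(- \frac{11040}{11}\right) \left(-8\right)} = \frac{1}{\frac{88320}{11}} = \frac{11}{88320}$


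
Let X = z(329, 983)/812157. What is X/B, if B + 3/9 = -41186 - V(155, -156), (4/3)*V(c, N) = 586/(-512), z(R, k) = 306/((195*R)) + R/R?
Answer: -22002688/732475801324424885 ≈ -3.0039e-11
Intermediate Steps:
z(R, k) = 1 + 102/(65*R) (z(R, k) = 306*(1/(195*R)) + 1 = 102/(65*R) + 1 = 1 + 102/(65*R))
V(c, N) = -879/1024 (V(c, N) = 3*(586/(-512))/4 = 3*(586*(-1/512))/4 = (3/4)*(-293/256) = -879/1024)
B = -126521779/3072 (B = -1/3 + (-41186 - 1*(-879/1024)) = -1/3 + (-41186 + 879/1024) = -1/3 - 42173585/1024 = -126521779/3072 ≈ -41186.)
X = 21487/17367977445 (X = ((102/65 + 329)/329)/812157 = ((1/329)*(21487/65))*(1/812157) = (21487/21385)*(1/812157) = 21487/17367977445 ≈ 1.2372e-6)
X/B = 21487/(17367977445*(-126521779/3072)) = (21487/17367977445)*(-3072/126521779) = -22002688/732475801324424885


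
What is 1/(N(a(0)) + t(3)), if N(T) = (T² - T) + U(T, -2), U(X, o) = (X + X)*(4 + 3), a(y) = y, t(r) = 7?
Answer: ⅐ ≈ 0.14286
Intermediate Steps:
U(X, o) = 14*X (U(X, o) = (2*X)*7 = 14*X)
N(T) = T² + 13*T (N(T) = (T² - T) + 14*T = T² + 13*T)
1/(N(a(0)) + t(3)) = 1/(0*(13 + 0) + 7) = 1/(0*13 + 7) = 1/(0 + 7) = 1/7 = ⅐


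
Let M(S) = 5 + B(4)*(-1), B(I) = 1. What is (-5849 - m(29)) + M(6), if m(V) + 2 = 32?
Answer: -5875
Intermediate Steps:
m(V) = 30 (m(V) = -2 + 32 = 30)
M(S) = 4 (M(S) = 5 + 1*(-1) = 5 - 1 = 4)
(-5849 - m(29)) + M(6) = (-5849 - 1*30) + 4 = (-5849 - 30) + 4 = -5879 + 4 = -5875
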